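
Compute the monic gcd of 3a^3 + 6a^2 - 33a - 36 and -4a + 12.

Apply the Euclidean algorithm:
  3a^3 + 6a^2 - 33a - 36 = (-(3/4)a^2 - (15/4)a - 3)(-4a + 12) + (0)
Last nonzero remainder: -4a + 12. Dividing through by -4 gives the monic gcd a - 3.

a - 3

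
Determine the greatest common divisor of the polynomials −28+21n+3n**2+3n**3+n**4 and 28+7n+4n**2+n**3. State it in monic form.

28+7n+4n**2+n**3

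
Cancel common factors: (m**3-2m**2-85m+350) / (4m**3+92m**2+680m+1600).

(m**2-12m+35)/(4m**2+52m+160)

By polynomial division,
  m**3-2m**2-85m+350 = (1/4)(4m**3+92m**2+680m+1600) + (-25m**2-255m-50)
  4m**3+92m**2+680m+1600 = (-(4/25)m-256/125)(-25m**2-255m-50) + ((3744/25)m+7488/5)
  -25m**2-255m-50 = (-(625/3744)m-125/3744)((3744/25)m+7488/5) + (0)
Last nonzero remainder: (3744/25)m+7488/5. Dividing through by 3744/25 gives the monic gcd m+10.
Cancel m+10 from numerator and denominator to get the reduced form.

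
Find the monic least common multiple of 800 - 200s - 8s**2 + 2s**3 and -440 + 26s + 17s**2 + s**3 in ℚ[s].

4400 - 700s - 144s**2 + 7s**3 + s**4

Repeated division with remainder:
  2s**3 - 8s**2 - 200s + 800 = (2)(s**3 + 17s**2 + 26s - 440) + (-42s**2 - 252s + 1680)
  s**3 + 17s**2 + 26s - 440 = (-(1/42)s - 11/42)(-42s**2 - 252s + 1680) + (0)
Last nonzero remainder: -42s**2 - 252s + 1680. Dividing through by -42 gives the monic gcd s**2 + 6s - 40.
Then lcm(f, g) = f·g / gcd(f, g); expanding and making the result monic gives the answer.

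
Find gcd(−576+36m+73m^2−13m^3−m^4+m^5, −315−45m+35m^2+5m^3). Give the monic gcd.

−9+m^2

Euclidean algorithm in ℚ[m]:
  m^5−m^4−13m^3+73m^2+36m−576 = ((1/5)m^2−(8/5)m+52/5)(5m^3+35m^2−45m−315) + (−300m^2+2700)
  5m^3+35m^2−45m−315 = (−(1/60)m−7/60)(−300m^2+2700) + (0)
Last nonzero remainder: −300m^2+2700. Dividing through by −300 gives the monic gcd m^2−9.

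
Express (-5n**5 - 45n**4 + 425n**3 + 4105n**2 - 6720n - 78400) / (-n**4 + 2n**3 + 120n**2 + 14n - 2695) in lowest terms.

(5n**2 - 320)/(n - 11)

Apply the Euclidean algorithm:
  -5n**5 - 45n**4 + 425n**3 + 4105n**2 - 6720n - 78400 = (5n + 55)(-n**4 + 2n**3 + 120n**2 + 14n - 2695) + (-285n**3 - 2565n**2 + 5985n + 69825)
  -n**4 + 2n**3 + 120n**2 + 14n - 2695 = ((1/285)n - 11/285)(-285n**3 - 2565n**2 + 5985n + 69825) + (0)
Last nonzero remainder: -285n**3 - 2565n**2 + 5985n + 69825. Dividing through by -285 gives the monic gcd n**3 + 9n**2 - 21n - 245.
Cancel n**3 + 9n**2 - 21n - 245 from numerator and denominator to get the reduced form.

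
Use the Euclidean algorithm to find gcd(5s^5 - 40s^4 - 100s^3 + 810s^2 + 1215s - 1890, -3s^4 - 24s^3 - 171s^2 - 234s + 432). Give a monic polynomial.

s^2 + 2s - 3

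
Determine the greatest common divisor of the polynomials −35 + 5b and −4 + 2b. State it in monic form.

1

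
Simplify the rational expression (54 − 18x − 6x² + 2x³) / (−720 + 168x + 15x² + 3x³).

(−18 + 2x²)/(240 + 24x + 3x²)

Euclidean algorithm in ℚ[x]:
  2x³ − 6x² − 18x + 54 = (2/3)(3x³ + 15x² + 168x − 720) + (−16x² − 130x + 534)
  3x³ + 15x² + 168x − 720 = (−(3/16)x + 75/128)(−16x² − 130x + 534) + ((22035/64)x − 66105/64)
  −16x² − 130x + 534 = (−(1024/22035)x − 11392/22035)((22035/64)x − 66105/64) + (0)
Last nonzero remainder: (22035/64)x − 66105/64. Dividing through by 22035/64 gives the monic gcd x − 3.
Cancel x − 3 from numerator and denominator to get the reduced form.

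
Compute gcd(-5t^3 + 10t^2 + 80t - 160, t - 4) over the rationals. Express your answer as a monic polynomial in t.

t - 4

Apply the Euclidean algorithm:
  -5t^3 + 10t^2 + 80t - 160 = (-5t^2 - 10t + 40)(t - 4) + (0)
The last nonzero remainder t - 4 is already monic.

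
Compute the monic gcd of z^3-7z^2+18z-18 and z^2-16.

1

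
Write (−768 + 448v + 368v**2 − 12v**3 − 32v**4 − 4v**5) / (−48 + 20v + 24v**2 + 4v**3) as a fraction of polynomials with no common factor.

(48 + 8v − 5v**2 − v**3)/(3 + v)

Euclidean algorithm in ℚ[v]:
  −4v**5 − 32v**4 − 12v**3 + 368v**2 + 448v − 768 = (−v**2 − 2v + 14)(4v**3 + 24v**2 + 20v − 48) + (24v**2 + 72v − 96)
  4v**3 + 24v**2 + 20v − 48 = ((1/6)v + 1/2)(24v**2 + 72v − 96) + (0)
Last nonzero remainder: 24v**2 + 72v − 96. Dividing through by 24 gives the monic gcd v**2 + 3v − 4.
Cancel v**2 + 3v − 4 from numerator and denominator to get the reduced form.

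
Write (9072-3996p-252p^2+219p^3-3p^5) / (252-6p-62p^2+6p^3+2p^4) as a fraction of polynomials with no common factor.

(-432+108p+12p^2-3p^3)/(-12-2p+2p^2)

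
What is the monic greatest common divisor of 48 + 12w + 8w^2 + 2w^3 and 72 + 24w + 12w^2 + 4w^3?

Apply the Euclidean algorithm:
  2w^3 + 8w^2 + 12w + 48 = (1/2)(4w^3 + 12w^2 + 24w + 72) + (2w^2 + 12)
  4w^3 + 12w^2 + 24w + 72 = (2w + 6)(2w^2 + 12) + (0)
Last nonzero remainder: 2w^2 + 12. Dividing through by 2 gives the monic gcd w^2 + 6.

6 + w^2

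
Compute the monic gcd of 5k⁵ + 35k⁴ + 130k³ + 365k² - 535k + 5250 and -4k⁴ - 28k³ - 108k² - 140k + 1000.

Euclidean algorithm in ℚ[k]:
  5k⁵ + 35k⁴ + 130k³ + 365k² - 535k + 5250 = (-(5/4)k)(-4k⁴ - 28k³ - 108k² - 140k + 1000) + (-5k³ + 190k² + 715k + 5250)
  -4k⁴ - 28k³ - 108k² - 140k + 1000 = ((4/5)k + 36)(-5k³ + 190k² + 715k + 5250) + (-7520k² - 30080k - 188000)
  -5k³ + 190k² + 715k + 5250 = ((1/1504)k - 21/752)(-7520k² - 30080k - 188000) + (0)
Last nonzero remainder: -7520k² - 30080k - 188000. Dividing through by -7520 gives the monic gcd k² + 4k + 25.

k² + 4k + 25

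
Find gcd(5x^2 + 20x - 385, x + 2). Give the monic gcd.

1

By polynomial division,
  5x^2 + 20x - 385 = (5x + 10)(x + 2) + (-405)
  x + 2 = (-(1/405)x - 2/405)(-405) + (0)
The last nonzero remainder is the constant -405, so the polynomials are coprime and gcd = 1.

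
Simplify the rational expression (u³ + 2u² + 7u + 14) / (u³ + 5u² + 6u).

(u² + 7)/(u² + 3u)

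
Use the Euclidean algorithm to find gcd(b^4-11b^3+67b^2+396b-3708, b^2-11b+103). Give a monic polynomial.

b^2-11b+103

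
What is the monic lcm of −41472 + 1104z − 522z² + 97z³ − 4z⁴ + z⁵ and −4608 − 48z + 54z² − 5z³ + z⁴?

−248832 − 34848z − 2028z² + 60z³ + 73z⁴ + 2z⁵ + z⁶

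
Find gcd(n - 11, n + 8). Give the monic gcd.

Apply the Euclidean algorithm:
  n - 11 = (n + 8) + (-19)
  n + 8 = (-(1/19)n - 8/19)(-19) + (0)
The last nonzero remainder is the constant -19, so the polynomials are coprime and gcd = 1.

1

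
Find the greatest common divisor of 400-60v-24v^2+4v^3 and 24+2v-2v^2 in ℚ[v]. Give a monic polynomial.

1

Euclidean algorithm in ℚ[v]:
  4v^3-24v^2-60v+400 = (-2v+10)(-2v^2+2v+24) + (-32v+160)
  -2v^2+2v+24 = ((1/16)v+1/4)(-32v+160) + (-16)
  -32v+160 = (2v-10)(-16) + (0)
The last nonzero remainder is the constant -16, so the polynomials are coprime and gcd = 1.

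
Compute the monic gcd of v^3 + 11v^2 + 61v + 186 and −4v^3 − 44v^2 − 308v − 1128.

v + 6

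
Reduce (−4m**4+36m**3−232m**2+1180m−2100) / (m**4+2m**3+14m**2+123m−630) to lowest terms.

(−4m+20)/(m+6)

Apply the Euclidean algorithm:
  −4m**4+36m**3−232m**2+1180m−2100 = (−4)(m**4+2m**3+14m**2+123m−630) + (44m**3−176m**2+1672m−4620)
  m**4+2m**3+14m**2+123m−630 = ((1/44)m+3/22)(44m**3−176m**2+1672m−4620) + (0)
Last nonzero remainder: 44m**3−176m**2+1672m−4620. Dividing through by 44 gives the monic gcd m**3−4m**2+38m−105.
Cancel m**3−4m**2+38m−105 from numerator and denominator to get the reduced form.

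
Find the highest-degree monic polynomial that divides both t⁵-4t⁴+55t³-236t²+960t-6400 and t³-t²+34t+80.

t²-3t+40

Repeated division with remainder:
  t⁵-4t⁴+55t³-236t²+960t-6400 = (t²-3t+18)(t³-t²+34t+80) + (-196t²+588t-7840)
  t³-t²+34t+80 = (-(1/196)t-1/98)(-196t²+588t-7840) + (0)
Last nonzero remainder: -196t²+588t-7840. Dividing through by -196 gives the monic gcd t²-3t+40.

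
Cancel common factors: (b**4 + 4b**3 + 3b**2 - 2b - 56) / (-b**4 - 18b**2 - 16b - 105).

(-b**2 - 2b + 8)/(b**2 - 2b + 15)

Euclidean algorithm in ℚ[b]:
  b**4 + 4b**3 + 3b**2 - 2b - 56 = (-1)(-b**4 - 18b**2 - 16b - 105) + (4b**3 - 15b**2 - 18b - 161)
  -b**4 - 18b**2 - 16b - 105 = (-(1/4)b - 15/16)(4b**3 - 15b**2 - 18b - 161) + (-(585/16)b**2 - (585/8)b - 4095/16)
  4b**3 - 15b**2 - 18b - 161 = (-(64/585)b + 368/585)(-(585/16)b**2 - (585/8)b - 4095/16) + (0)
Last nonzero remainder: -(585/16)b**2 - (585/8)b - 4095/16. Dividing through by -585/16 gives the monic gcd b**2 + 2b + 7.
Cancel b**2 + 2b + 7 from numerator and denominator to get the reduced form.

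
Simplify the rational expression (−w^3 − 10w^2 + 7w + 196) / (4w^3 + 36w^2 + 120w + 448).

(−w^2 − 3w + 28)/(4w^2 + 8w + 64)

Euclidean algorithm in ℚ[w]:
  −w^3 − 10w^2 + 7w + 196 = (−1/4)(4w^3 + 36w^2 + 120w + 448) + (−w^2 + 37w + 308)
  4w^3 + 36w^2 + 120w + 448 = (−4w − 184)(−w^2 + 37w + 308) + (8160w + 57120)
  −w^2 + 37w + 308 = (−(1/8160)w + 11/2040)(8160w + 57120) + (0)
Last nonzero remainder: 8160w + 57120. Dividing through by 8160 gives the monic gcd w + 7.
Cancel w + 7 from numerator and denominator to get the reduced form.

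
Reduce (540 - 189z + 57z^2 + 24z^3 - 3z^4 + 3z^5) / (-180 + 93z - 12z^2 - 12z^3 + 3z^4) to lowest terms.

(12 - z + z^2)/(-4 + z)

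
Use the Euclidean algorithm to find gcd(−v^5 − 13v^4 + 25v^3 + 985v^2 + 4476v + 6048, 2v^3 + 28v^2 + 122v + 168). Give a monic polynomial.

v^3 + 14v^2 + 61v + 84

By polynomial division,
  −v^5 − 13v^4 + 25v^3 + 985v^2 + 4476v + 6048 = (−(1/2)v^2 + (1/2)v + 36)(2v^3 + 28v^2 + 122v + 168) + (0)
Last nonzero remainder: 2v^3 + 28v^2 + 122v + 168. Dividing through by 2 gives the monic gcd v^3 + 14v^2 + 61v + 84.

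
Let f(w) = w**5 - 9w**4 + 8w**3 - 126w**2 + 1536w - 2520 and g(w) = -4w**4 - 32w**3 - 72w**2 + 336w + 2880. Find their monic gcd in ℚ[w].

Apply the Euclidean algorithm:
  w**5 - 9w**4 + 8w**3 - 126w**2 + 1536w - 2520 = (-(1/4)w + 17/4)(-4w**4 - 32w**3 - 72w**2 + 336w + 2880) + (126w**3 + 264w**2 + 828w - 14760)
  -4w**4 - 32w**3 - 72w**2 + 336w + 2880 = (-(2/63)w - 248/1323)(126w**3 + 264w**2 + 828w - 14760) + ((1664/441)w**2 + (3328/147)w + 16640/147)
  126w**3 + 264w**2 + 828w - 14760 = ((27783/832)w - 54243/416)((1664/441)w**2 + (3328/147)w + 16640/147) + (0)
Last nonzero remainder: (1664/441)w**2 + (3328/147)w + 16640/147. Dividing through by 1664/441 gives the monic gcd w**2 + 6w + 30.

w**2 + 6w + 30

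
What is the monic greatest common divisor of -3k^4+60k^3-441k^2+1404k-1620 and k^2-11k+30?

k^2-11k+30

Euclidean algorithm in ℚ[k]:
  -3k^4+60k^3-441k^2+1404k-1620 = (-3k^2+27k-54)(k^2-11k+30) + (0)
The last nonzero remainder k^2-11k+30 is already monic.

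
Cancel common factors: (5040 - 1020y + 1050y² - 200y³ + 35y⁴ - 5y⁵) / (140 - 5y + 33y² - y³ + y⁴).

(180 - 30y + 30y² - 5y³)/(5 + y²)

Apply the Euclidean algorithm:
  -5y⁵ + 35y⁴ - 200y³ + 1050y² - 1020y + 5040 = (-5y + 30)(y⁴ - y³ + 33y² - 5y + 140) + (-5y³ + 35y² - 170y + 840)
  y⁴ - y³ + 33y² - 5y + 140 = (-(1/5)y - 6/5)(-5y³ + 35y² - 170y + 840) + (41y² - 41y + 1148)
  -5y³ + 35y² - 170y + 840 = (-(5/41)y + 30/41)(41y² - 41y + 1148) + (0)
Last nonzero remainder: 41y² - 41y + 1148. Dividing through by 41 gives the monic gcd y² - y + 28.
Cancel y² - y + 28 from numerator and denominator to get the reduced form.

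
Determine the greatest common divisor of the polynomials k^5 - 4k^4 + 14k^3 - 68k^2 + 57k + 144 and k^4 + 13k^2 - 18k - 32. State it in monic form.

k^3 + 2k^2 + 17k + 16

Repeated division with remainder:
  k^5 - 4k^4 + 14k^3 - 68k^2 + 57k + 144 = (k - 4)(k^4 + 13k^2 - 18k - 32) + (k^3 + 2k^2 + 17k + 16)
  k^4 + 13k^2 - 18k - 32 = (k - 2)(k^3 + 2k^2 + 17k + 16) + (0)
The last nonzero remainder k^3 + 2k^2 + 17k + 16 is already monic.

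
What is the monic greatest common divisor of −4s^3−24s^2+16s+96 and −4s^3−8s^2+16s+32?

s^2−4

By polynomial division,
  −4s^3−24s^2+16s+96 = (−4s^3−8s^2+16s+32) + (−16s^2+64)
  −4s^3−8s^2+16s+32 = ((1/4)s+1/2)(−16s^2+64) + (0)
Last nonzero remainder: −16s^2+64. Dividing through by −16 gives the monic gcd s^2−4.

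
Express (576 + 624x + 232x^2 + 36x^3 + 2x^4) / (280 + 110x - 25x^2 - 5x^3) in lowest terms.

(-288 - 168x - 32x^2 - 2x^3)/(-140 + 15x + 5x^2)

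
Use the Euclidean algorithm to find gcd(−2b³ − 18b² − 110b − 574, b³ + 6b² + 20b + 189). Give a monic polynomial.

b + 7

By polynomial division,
  −2b³ − 18b² − 110b − 574 = (−2)(b³ + 6b² + 20b + 189) + (−6b² − 70b − 196)
  b³ + 6b² + 20b + 189 = (−(1/6)b + 17/18)(−6b² − 70b − 196) + ((481/9)b + 3367/9)
  −6b² − 70b − 196 = (−(54/481)b − 252/481)((481/9)b + 3367/9) + (0)
Last nonzero remainder: (481/9)b + 3367/9. Dividing through by 481/9 gives the monic gcd b + 7.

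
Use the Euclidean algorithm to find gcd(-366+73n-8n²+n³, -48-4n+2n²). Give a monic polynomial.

Euclidean algorithm in ℚ[n]:
  n³-8n²+73n-366 = ((1/2)n-3)(2n²-4n-48) + (85n-510)
  2n²-4n-48 = ((2/85)n+8/85)(85n-510) + (0)
Last nonzero remainder: 85n-510. Dividing through by 85 gives the monic gcd n-6.

-6+n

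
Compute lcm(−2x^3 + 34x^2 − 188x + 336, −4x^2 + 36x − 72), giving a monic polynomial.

x^4 − 20x^3 + 145x^2 − 450x + 504

Apply the Euclidean algorithm:
  −2x^3 + 34x^2 − 188x + 336 = ((1/2)x − 4)(−4x^2 + 36x − 72) + (−8x + 48)
  −4x^2 + 36x − 72 = ((1/2)x − 3/2)(−8x + 48) + (0)
Last nonzero remainder: −8x + 48. Dividing through by −8 gives the monic gcd x − 6.
Then lcm(f, g) = f·g / gcd(f, g); expanding and making the result monic gives the answer.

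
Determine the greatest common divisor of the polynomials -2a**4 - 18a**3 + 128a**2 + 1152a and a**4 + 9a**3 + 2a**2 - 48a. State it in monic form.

By polynomial division,
  -2a**4 - 18a**3 + 128a**2 + 1152a = (-2)(a**4 + 9a**3 + 2a**2 - 48a) + (132a**2 + 1056a)
  a**4 + 9a**3 + 2a**2 - 48a = ((1/132)a**2 + (1/132)a - 1/22)(132a**2 + 1056a) + (0)
Last nonzero remainder: 132a**2 + 1056a. Dividing through by 132 gives the monic gcd a**2 + 8a.

a**2 + 8a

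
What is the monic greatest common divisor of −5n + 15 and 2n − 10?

1

By polynomial division,
  −5n + 15 = (−5/2)(2n − 10) + (−10)
  2n − 10 = (−(1/5)n + 1)(−10) + (0)
The last nonzero remainder is the constant −10, so the polynomials are coprime and gcd = 1.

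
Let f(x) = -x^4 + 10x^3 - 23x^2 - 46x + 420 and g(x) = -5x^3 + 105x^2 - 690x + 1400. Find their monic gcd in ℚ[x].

x - 7

Repeated division with remainder:
  -x^4 + 10x^3 - 23x^2 - 46x + 420 = ((1/5)x + 11/5)(-5x^3 + 105x^2 - 690x + 1400) + (-116x^2 + 1192x - 2660)
  -5x^3 + 105x^2 - 690x + 1400 = ((5/116)x - 1555/3364)(-116x^2 + 1192x - 2660) + (-(20475/841)x + 143325/841)
  -116x^2 + 1192x - 2660 = ((97556/20475)x - 63916/4095)(-(20475/841)x + 143325/841) + (0)
Last nonzero remainder: -(20475/841)x + 143325/841. Dividing through by -20475/841 gives the monic gcd x - 7.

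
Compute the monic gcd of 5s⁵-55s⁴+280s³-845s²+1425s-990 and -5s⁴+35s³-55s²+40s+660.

s²-3s+11

By polynomial division,
  5s⁵-55s⁴+280s³-845s²+1425s-990 = (-s+4)(-5s⁴+35s³-55s²+40s+660) + (85s³-585s²+1925s-3630)
  -5s⁴+35s³-55s²+40s+660 = (-(1/17)s+2/289)(85s³-585s²+1925s-3630) + ((18000/289)s²-(54000/289)s+198000/289)
  85s³-585s²+1925s-3630 = ((4913/3600)s-3179/600)((18000/289)s²-(54000/289)s+198000/289) + (0)
Last nonzero remainder: (18000/289)s²-(54000/289)s+198000/289. Dividing through by 18000/289 gives the monic gcd s²-3s+11.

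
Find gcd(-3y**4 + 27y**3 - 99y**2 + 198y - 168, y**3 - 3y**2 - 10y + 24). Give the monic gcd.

Apply the Euclidean algorithm:
  -3y**4 + 27y**3 - 99y**2 + 198y - 168 = (-3y + 18)(y**3 - 3y**2 - 10y + 24) + (-75y**2 + 450y - 600)
  y**3 - 3y**2 - 10y + 24 = (-(1/75)y - 1/25)(-75y**2 + 450y - 600) + (0)
Last nonzero remainder: -75y**2 + 450y - 600. Dividing through by -75 gives the monic gcd y**2 - 6y + 8.

y**2 - 6y + 8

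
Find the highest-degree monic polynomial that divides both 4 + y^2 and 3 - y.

Repeated division with remainder:
  y^2 + 4 = (-y - 3)(-y + 3) + (13)
  -y + 3 = (-(1/13)y + 3/13)(13) + (0)
The last nonzero remainder is the constant 13, so the polynomials are coprime and gcd = 1.

1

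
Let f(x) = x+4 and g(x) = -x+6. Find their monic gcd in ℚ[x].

1

Apply the Euclidean algorithm:
  x+4 = (-1)(-x+6) + (10)
  -x+6 = (-(1/10)x+3/5)(10) + (0)
The last nonzero remainder is the constant 10, so the polynomials are coprime and gcd = 1.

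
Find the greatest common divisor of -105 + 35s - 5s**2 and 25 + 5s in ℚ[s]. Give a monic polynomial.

1

Apply the Euclidean algorithm:
  -5s**2 + 35s - 105 = (-s + 12)(5s + 25) + (-405)
  5s + 25 = (-(1/81)s - 5/81)(-405) + (0)
The last nonzero remainder is the constant -405, so the polynomials are coprime and gcd = 1.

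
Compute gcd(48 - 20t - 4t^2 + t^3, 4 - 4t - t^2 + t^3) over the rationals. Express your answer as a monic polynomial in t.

-2 + t

Repeated division with remainder:
  t^3 - 4t^2 - 20t + 48 = (t^3 - t^2 - 4t + 4) + (-3t^2 - 16t + 44)
  t^3 - t^2 - 4t + 4 = (-(1/3)t + 19/9)(-3t^2 - 16t + 44) + ((400/9)t - 800/9)
  -3t^2 - 16t + 44 = (-(27/400)t - 99/200)((400/9)t - 800/9) + (0)
Last nonzero remainder: (400/9)t - 800/9. Dividing through by 400/9 gives the monic gcd t - 2.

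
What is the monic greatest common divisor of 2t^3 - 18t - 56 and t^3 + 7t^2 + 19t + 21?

t^2 + 4t + 7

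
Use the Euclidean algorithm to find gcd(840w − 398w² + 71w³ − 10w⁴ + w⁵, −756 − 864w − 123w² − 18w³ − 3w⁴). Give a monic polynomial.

42 − w + w²

By polynomial division,
  w⁵ − 10w⁴ + 71w³ − 398w² + 840w = (−(1/3)w + 16/3)(−3w⁴ − 18w³ − 123w² − 864w − 756) + (126w³ − 30w² + 5196w + 4032)
  −3w⁴ − 18w³ − 123w² − 864w − 756 = (−(1/42)w − 131/882)(126w³ − 30w² + 5196w + 4032) + (−(550/147)w² + (550/147)w − 1100/7)
  126w³ − 30w² + 5196w + 4032 = (−(9261/275)w − 7056/275)(−(550/147)w² + (550/147)w − 1100/7) + (0)
Last nonzero remainder: −(550/147)w² + (550/147)w − 1100/7. Dividing through by −550/147 gives the monic gcd w² − w + 42.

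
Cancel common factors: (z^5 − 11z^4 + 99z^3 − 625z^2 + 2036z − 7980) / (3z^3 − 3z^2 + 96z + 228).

Apply the Euclidean algorithm:
  z^5 − 11z^4 + 99z^3 − 625z^2 + 2036z − 7980 = ((1/3)z^2 − (10/3)z + 19)(3z^3 − 3z^2 + 96z + 228) + (−324z^2 + 972z − 12312)
  3z^3 − 3z^2 + 96z + 228 = (−(1/108)z − 1/54)(−324z^2 + 972z − 12312) + (0)
Last nonzero remainder: −324z^2 + 972z − 12312. Dividing through by −324 gives the monic gcd z^2 − 3z + 38.
Cancel z^2 − 3z + 38 from numerator and denominator to get the reduced form.

(z^3 − 8z^2 + 37z − 210)/(3z + 6)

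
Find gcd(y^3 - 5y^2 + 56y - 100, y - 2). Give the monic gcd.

y - 2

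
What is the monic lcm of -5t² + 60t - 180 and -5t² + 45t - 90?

t³ - 15t² + 72t - 108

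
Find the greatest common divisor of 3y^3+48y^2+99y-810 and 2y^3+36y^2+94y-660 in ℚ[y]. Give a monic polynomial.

y^2+7y-30

Apply the Euclidean algorithm:
  3y^3+48y^2+99y-810 = (3/2)(2y^3+36y^2+94y-660) + (-6y^2-42y+180)
  2y^3+36y^2+94y-660 = (-(1/3)y-11/3)(-6y^2-42y+180) + (0)
Last nonzero remainder: -6y^2-42y+180. Dividing through by -6 gives the monic gcd y^2+7y-30.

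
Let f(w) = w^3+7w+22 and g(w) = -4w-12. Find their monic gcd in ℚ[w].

1

Repeated division with remainder:
  w^3+7w+22 = (-(1/4)w^2+(3/4)w-4)(-4w-12) + (-26)
  -4w-12 = ((2/13)w+6/13)(-26) + (0)
The last nonzero remainder is the constant -26, so the polynomials are coprime and gcd = 1.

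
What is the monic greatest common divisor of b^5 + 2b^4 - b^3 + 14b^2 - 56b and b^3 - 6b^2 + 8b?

Euclidean algorithm in ℚ[b]:
  b^5 + 2b^4 - b^3 + 14b^2 - 56b = (b^2 + 8b + 39)(b^3 - 6b^2 + 8b) + (184b^2 - 368b)
  b^3 - 6b^2 + 8b = ((1/184)b - 1/46)(184b^2 - 368b) + (0)
Last nonzero remainder: 184b^2 - 368b. Dividing through by 184 gives the monic gcd b^2 - 2b.

b^2 - 2b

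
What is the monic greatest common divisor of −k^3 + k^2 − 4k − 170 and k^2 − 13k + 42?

1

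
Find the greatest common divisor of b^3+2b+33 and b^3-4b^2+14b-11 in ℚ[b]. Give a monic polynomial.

By polynomial division,
  b^3+2b+33 = (b^3-4b^2+14b-11) + (4b^2-12b+44)
  b^3-4b^2+14b-11 = ((1/4)b-1/4)(4b^2-12b+44) + (0)
Last nonzero remainder: 4b^2-12b+44. Dividing through by 4 gives the monic gcd b^2-3b+11.

b^2-3b+11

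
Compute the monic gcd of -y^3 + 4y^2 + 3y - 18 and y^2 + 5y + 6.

y + 2

Euclidean algorithm in ℚ[y]:
  -y^3 + 4y^2 + 3y - 18 = (-y + 9)(y^2 + 5y + 6) + (-36y - 72)
  y^2 + 5y + 6 = (-(1/36)y - 1/12)(-36y - 72) + (0)
Last nonzero remainder: -36y - 72. Dividing through by -36 gives the monic gcd y + 2.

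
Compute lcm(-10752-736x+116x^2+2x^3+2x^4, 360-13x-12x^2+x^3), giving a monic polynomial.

241920+38064x-6514x^2-645x^3+9x^4-3x^5+x^6

By polynomial division,
  2x^4+2x^3+116x^2-736x-10752 = (2x+26)(x^3-12x^2-13x+360) + (454x^2-1118x-20112)
  x^3-12x^2-13x+360 = ((1/454)x-2165/103058)(454x^2-1118x-20112) + ((402600/51529)x-3220800/51529)
  454x^2-1118x-20112 = ((11697083/201300)x+21590651/67100)((402600/51529)x-3220800/51529) + (0)
Last nonzero remainder: (402600/51529)x-3220800/51529. Dividing through by 402600/51529 gives the monic gcd x-8.
Then lcm(f, g) = f·g / gcd(f, g); expanding and making the result monic gives the answer.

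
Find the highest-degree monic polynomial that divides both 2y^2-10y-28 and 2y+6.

1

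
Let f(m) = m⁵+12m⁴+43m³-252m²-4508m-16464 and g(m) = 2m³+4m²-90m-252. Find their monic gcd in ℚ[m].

Euclidean algorithm in ℚ[m]:
  m⁵+12m⁴+43m³-252m²-4508m-16464 = ((1/2)m²+5m+34)(2m³+4m²-90m-252) + (188m²-188m-7896)
  2m³+4m²-90m-252 = ((1/94)m+3/94)(188m²-188m-7896) + (0)
Last nonzero remainder: 188m²-188m-7896. Dividing through by 188 gives the monic gcd m²-m-42.

m²-m-42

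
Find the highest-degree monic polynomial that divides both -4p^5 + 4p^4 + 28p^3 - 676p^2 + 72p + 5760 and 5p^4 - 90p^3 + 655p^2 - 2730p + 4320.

p^3 - 9p^2 + 50p - 96

Repeated division with remainder:
  -4p^5 + 4p^4 + 28p^3 - 676p^2 + 72p + 5760 = (-(4/5)p - 68/5)(5p^4 - 90p^3 + 655p^2 - 2730p + 4320) + (-672p^3 + 6048p^2 - 33600p + 64512)
  5p^4 - 90p^3 + 655p^2 - 2730p + 4320 = (-(5/672)p + 15/224)(-672p^3 + 6048p^2 - 33600p + 64512) + (0)
Last nonzero remainder: -672p^3 + 6048p^2 - 33600p + 64512. Dividing through by -672 gives the monic gcd p^3 - 9p^2 + 50p - 96.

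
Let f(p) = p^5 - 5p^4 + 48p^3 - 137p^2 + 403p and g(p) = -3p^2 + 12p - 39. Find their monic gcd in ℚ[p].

p^2 - 4p + 13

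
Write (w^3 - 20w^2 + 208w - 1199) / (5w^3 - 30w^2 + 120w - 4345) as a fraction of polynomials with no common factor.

Euclidean algorithm in ℚ[w]:
  w^3 - 20w^2 + 208w - 1199 = (1/5)(5w^3 - 30w^2 + 120w - 4345) + (-14w^2 + 184w - 330)
  5w^3 - 30w^2 + 120w - 4345 = (-(5/14)w - 125/49)(-14w^2 + 184w - 330) + ((23105/49)w - 254155/49)
  -14w^2 + 184w - 330 = (-(686/23105)w + 294/4621)((23105/49)w - 254155/49) + (0)
Last nonzero remainder: (23105/49)w - 254155/49. Dividing through by 23105/49 gives the monic gcd w - 11.
Cancel w - 11 from numerator and denominator to get the reduced form.

(w^2 - 9w + 109)/(5w^2 + 25w + 395)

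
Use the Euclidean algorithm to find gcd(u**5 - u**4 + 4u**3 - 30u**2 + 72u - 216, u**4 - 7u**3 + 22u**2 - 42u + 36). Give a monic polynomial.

u**3 - 5u**2 + 12u - 18

Repeated division with remainder:
  u**5 - u**4 + 4u**3 - 30u**2 + 72u - 216 = (u + 6)(u**4 - 7u**3 + 22u**2 - 42u + 36) + (24u**3 - 120u**2 + 288u - 432)
  u**4 - 7u**3 + 22u**2 - 42u + 36 = ((1/24)u - 1/12)(24u**3 - 120u**2 + 288u - 432) + (0)
Last nonzero remainder: 24u**3 - 120u**2 + 288u - 432. Dividing through by 24 gives the monic gcd u**3 - 5u**2 + 12u - 18.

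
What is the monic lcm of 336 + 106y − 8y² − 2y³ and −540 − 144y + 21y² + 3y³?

10080 + 2508y − 620y² − 97y³ + 8y⁴ + y⁵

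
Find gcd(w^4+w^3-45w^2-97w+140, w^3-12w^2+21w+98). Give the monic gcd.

w-7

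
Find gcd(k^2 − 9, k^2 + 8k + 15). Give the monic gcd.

k + 3

Apply the Euclidean algorithm:
  k^2 − 9 = (k^2 + 8k + 15) + (−8k − 24)
  k^2 + 8k + 15 = (−(1/8)k − 5/8)(−8k − 24) + (0)
Last nonzero remainder: −8k − 24. Dividing through by −8 gives the monic gcd k + 3.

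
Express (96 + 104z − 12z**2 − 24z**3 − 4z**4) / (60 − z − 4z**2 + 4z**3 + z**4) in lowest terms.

(8 + 4z − 4z**2)/(5 − 3z + z**2)

Euclidean algorithm in ℚ[z]:
  −4z**4 − 24z**3 − 12z**2 + 104z + 96 = (−4)(z**4 + 4z**3 − 4z**2 − z + 60) + (−8z**3 − 28z**2 + 100z + 336)
  z**4 + 4z**3 − 4z**2 − z + 60 = (−(1/8)z − 1/16)(−8z**3 − 28z**2 + 100z + 336) + ((27/4)z**2 + (189/4)z + 81)
  −8z**3 − 28z**2 + 100z + 336 = (−(32/27)z + 112/27)((27/4)z**2 + (189/4)z + 81) + (0)
Last nonzero remainder: (27/4)z**2 + (189/4)z + 81. Dividing through by 27/4 gives the monic gcd z**2 + 7z + 12.
Cancel z**2 + 7z + 12 from numerator and denominator to get the reduced form.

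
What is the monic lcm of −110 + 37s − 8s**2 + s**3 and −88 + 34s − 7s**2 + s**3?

Repeated division with remainder:
  s**3 − 8s**2 + 37s − 110 = (s**3 − 7s**2 + 34s − 88) + (−s**2 + 3s − 22)
  s**3 − 7s**2 + 34s − 88 = (−s + 4)(−s**2 + 3s − 22) + (0)
Last nonzero remainder: −s**2 + 3s − 22. Dividing through by −1 gives the monic gcd s**2 − 3s + 22.
Then lcm(f, g) = f·g / gcd(f, g); expanding and making the result monic gives the answer.

440 − 258s + 69s**2 − 12s**3 + s**4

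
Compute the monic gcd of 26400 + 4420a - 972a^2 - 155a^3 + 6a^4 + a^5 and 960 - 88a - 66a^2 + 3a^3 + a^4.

-240 - 38a + 7a^2 + a^3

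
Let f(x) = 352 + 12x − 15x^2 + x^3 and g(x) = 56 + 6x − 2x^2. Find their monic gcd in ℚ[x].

Repeated division with remainder:
  x^3 − 15x^2 + 12x + 352 = (−(1/2)x + 6)(−2x^2 + 6x + 56) + (4x + 16)
  −2x^2 + 6x + 56 = (−(1/2)x + 7/2)(4x + 16) + (0)
Last nonzero remainder: 4x + 16. Dividing through by 4 gives the monic gcd x + 4.

4 + x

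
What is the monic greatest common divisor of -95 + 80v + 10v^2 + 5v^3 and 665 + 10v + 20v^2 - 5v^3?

19 + 3v + v^2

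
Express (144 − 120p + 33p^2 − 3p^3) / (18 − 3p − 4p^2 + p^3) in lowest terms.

By polynomial division,
  −3p^3 + 33p^2 − 120p + 144 = (−3)(p^3 − 4p^2 − 3p + 18) + (21p^2 − 129p + 198)
  p^3 − 4p^2 − 3p + 18 = ((1/21)p + 5/49)(21p^2 − 129p + 198) + ((36/49)p − 108/49)
  21p^2 − 129p + 198 = ((343/12)p − 539/6)((36/49)p − 108/49) + (0)
Last nonzero remainder: (36/49)p − 108/49. Dividing through by 36/49 gives the monic gcd p − 3.
Cancel p − 3 from numerator and denominator to get the reduced form.

(−48 + 24p − 3p^2)/(−6 − p + p^2)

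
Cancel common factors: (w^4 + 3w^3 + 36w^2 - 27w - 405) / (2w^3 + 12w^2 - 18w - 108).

Apply the Euclidean algorithm:
  w^4 + 3w^3 + 36w^2 - 27w - 405 = ((1/2)w - 3/2)(2w^3 + 12w^2 - 18w - 108) + (63w^2 - 567)
  2w^3 + 12w^2 - 18w - 108 = ((2/63)w + 4/21)(63w^2 - 567) + (0)
Last nonzero remainder: 63w^2 - 567. Dividing through by 63 gives the monic gcd w^2 - 9.
Cancel w^2 - 9 from numerator and denominator to get the reduced form.

(w^2 + 3w + 45)/(2w + 12)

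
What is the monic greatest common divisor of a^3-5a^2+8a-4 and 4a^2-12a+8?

a^2-3a+2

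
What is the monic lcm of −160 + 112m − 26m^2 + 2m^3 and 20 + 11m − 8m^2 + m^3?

Euclidean algorithm in ℚ[m]:
  2m^3 − 26m^2 + 112m − 160 = (2)(m^3 − 8m^2 + 11m + 20) + (−10m^2 + 90m − 200)
  m^3 − 8m^2 + 11m + 20 = (−(1/10)m − 1/10)(−10m^2 + 90m − 200) + (0)
Last nonzero remainder: −10m^2 + 90m − 200. Dividing through by −10 gives the monic gcd m^2 − 9m + 20.
Then lcm(f, g) = f·g / gcd(f, g); expanding and making the result monic gives the answer.

−80 − 24m + 43m^2 − 12m^3 + m^4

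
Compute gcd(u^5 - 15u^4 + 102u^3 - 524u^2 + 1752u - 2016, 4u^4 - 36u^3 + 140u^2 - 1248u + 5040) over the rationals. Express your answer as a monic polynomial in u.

u^2 - 12u + 36

Repeated division with remainder:
  u^5 - 15u^4 + 102u^3 - 524u^2 + 1752u - 2016 = ((1/4)u - 3/2)(4u^4 - 36u^3 + 140u^2 - 1248u + 5040) + (13u^3 - 2u^2 - 1380u + 5544)
  4u^4 - 36u^3 + 140u^2 - 1248u + 5040 = ((4/13)u - 460/169)(13u^3 - 2u^2 - 1380u + 5544) + ((94500/169)u^2 - (1134000/169)u + 3402000/169)
  13u^3 - 2u^2 - 1380u + 5544 = ((2197/94500)u + 1859/6750)((94500/169)u^2 - (1134000/169)u + 3402000/169) + (0)
Last nonzero remainder: (94500/169)u^2 - (1134000/169)u + 3402000/169. Dividing through by 94500/169 gives the monic gcd u^2 - 12u + 36.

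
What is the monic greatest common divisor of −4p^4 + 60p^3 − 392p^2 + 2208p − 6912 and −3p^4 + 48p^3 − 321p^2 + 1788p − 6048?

Euclidean algorithm in ℚ[p]:
  −4p^4 + 60p^3 − 392p^2 + 2208p − 6912 = (4/3)(−3p^4 + 48p^3 − 321p^2 + 1788p − 6048) + (−4p^3 + 36p^2 − 176p + 1152)
  −3p^4 + 48p^3 − 321p^2 + 1788p − 6048 = ((3/4)p − 21/4)(−4p^3 + 36p^2 − 176p + 1152) + (0)
Last nonzero remainder: −4p^3 + 36p^2 − 176p + 1152. Dividing through by −4 gives the monic gcd p^3 − 9p^2 + 44p − 288.

p^3 − 9p^2 + 44p − 288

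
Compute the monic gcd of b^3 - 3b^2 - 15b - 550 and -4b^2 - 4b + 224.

1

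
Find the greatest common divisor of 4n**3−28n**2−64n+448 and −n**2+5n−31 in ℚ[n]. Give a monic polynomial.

Repeated division with remainder:
  4n**3−28n**2−64n+448 = (−4n+8)(−n**2+5n−31) + (−228n+696)
  −n**2+5n−31 = ((1/228)n−37/4332)(−228n+696) + (−9045/361)
  −228n+696 = ((27436/3015)n−83752/3015)(−9045/361) + (0)
The last nonzero remainder is the constant −9045/361, so the polynomials are coprime and gcd = 1.

1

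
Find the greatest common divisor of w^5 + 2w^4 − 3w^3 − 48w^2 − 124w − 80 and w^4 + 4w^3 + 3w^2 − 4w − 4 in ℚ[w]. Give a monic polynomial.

Euclidean algorithm in ℚ[w]:
  w^5 + 2w^4 − 3w^3 − 48w^2 − 124w − 80 = (w − 2)(w^4 + 4w^3 + 3w^2 − 4w − 4) + (2w^3 − 38w^2 − 128w − 88)
  w^4 + 4w^3 + 3w^2 − 4w − 4 = ((1/2)w + 23/2)(2w^3 − 38w^2 − 128w − 88) + (504w^2 + 1512w + 1008)
  2w^3 − 38w^2 − 128w − 88 = ((1/252)w − 11/126)(504w^2 + 1512w + 1008) + (0)
Last nonzero remainder: 504w^2 + 1512w + 1008. Dividing through by 504 gives the monic gcd w^2 + 3w + 2.

w^2 + 3w + 2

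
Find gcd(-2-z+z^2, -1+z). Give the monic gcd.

1

By polynomial division,
  z^2-z-2 = (z)(z-1) + (-2)
  z-1 = (-(1/2)z+1/2)(-2) + (0)
The last nonzero remainder is the constant -2, so the polynomials are coprime and gcd = 1.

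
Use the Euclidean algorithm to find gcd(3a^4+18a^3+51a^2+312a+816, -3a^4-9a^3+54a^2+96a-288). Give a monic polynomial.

a^2+8a+16

By polynomial division,
  3a^4+18a^3+51a^2+312a+816 = (-1)(-3a^4-9a^3+54a^2+96a-288) + (9a^3+105a^2+408a+528)
  -3a^4-9a^3+54a^2+96a-288 = (-(1/3)a+26/9)(9a^3+105a^2+408a+528) + (-(340/3)a^2-(2720/3)a-5440/3)
  9a^3+105a^2+408a+528 = (-(27/340)a-99/340)(-(340/3)a^2-(2720/3)a-5440/3) + (0)
Last nonzero remainder: -(340/3)a^2-(2720/3)a-5440/3. Dividing through by -340/3 gives the monic gcd a^2+8a+16.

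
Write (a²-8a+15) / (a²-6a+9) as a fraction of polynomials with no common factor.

(a-5)/(a-3)

Apply the Euclidean algorithm:
  a²-8a+15 = (a²-6a+9) + (-2a+6)
  a²-6a+9 = (-(1/2)a+3/2)(-2a+6) + (0)
Last nonzero remainder: -2a+6. Dividing through by -2 gives the monic gcd a-3.
Cancel a-3 from numerator and denominator to get the reduced form.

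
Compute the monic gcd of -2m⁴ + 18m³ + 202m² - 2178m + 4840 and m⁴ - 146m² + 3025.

By polynomial division,
  -2m⁴ + 18m³ + 202m² - 2178m + 4840 = (-2)(m⁴ - 146m² + 3025) + (18m³ - 90m² - 2178m + 10890)
  m⁴ - 146m² + 3025 = ((1/18)m + 5/18)(18m³ - 90m² - 2178m + 10890) + (0)
Last nonzero remainder: 18m³ - 90m² - 2178m + 10890. Dividing through by 18 gives the monic gcd m³ - 5m² - 121m + 605.

m³ - 5m² - 121m + 605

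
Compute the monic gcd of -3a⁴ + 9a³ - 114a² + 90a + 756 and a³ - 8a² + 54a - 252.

By polynomial division,
  -3a⁴ + 9a³ - 114a² + 90a + 756 = (-3a - 15)(a³ - 8a² + 54a - 252) + (-72a² + 144a - 3024)
  a³ - 8a² + 54a - 252 = (-(1/72)a + 1/12)(-72a² + 144a - 3024) + (0)
Last nonzero remainder: -72a² + 144a - 3024. Dividing through by -72 gives the monic gcd a² - 2a + 42.

a² - 2a + 42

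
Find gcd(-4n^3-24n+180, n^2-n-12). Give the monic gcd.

1

Euclidean algorithm in ℚ[n]:
  -4n^3-24n+180 = (-4n-4)(n^2-n-12) + (-76n+132)
  n^2-n-12 = (-(1/76)n-7/722)(-76n+132) + (-3870/361)
  -76n+132 = ((13718/1935)n-7942/645)(-3870/361) + (0)
The last nonzero remainder is the constant -3870/361, so the polynomials are coprime and gcd = 1.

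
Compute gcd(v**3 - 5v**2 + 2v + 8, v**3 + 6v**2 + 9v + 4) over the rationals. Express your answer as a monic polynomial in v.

Apply the Euclidean algorithm:
  v**3 - 5v**2 + 2v + 8 = (v**3 + 6v**2 + 9v + 4) + (-11v**2 - 7v + 4)
  v**3 + 6v**2 + 9v + 4 = (-(1/11)v - 59/121)(-11v**2 - 7v + 4) + ((720/121)v + 720/121)
  -11v**2 - 7v + 4 = (-(1331/720)v + 121/180)((720/121)v + 720/121) + (0)
Last nonzero remainder: (720/121)v + 720/121. Dividing through by 720/121 gives the monic gcd v + 1.

v + 1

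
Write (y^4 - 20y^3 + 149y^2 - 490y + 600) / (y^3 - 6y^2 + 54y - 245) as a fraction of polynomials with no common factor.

Repeated division with remainder:
  y^4 - 20y^3 + 149y^2 - 490y + 600 = (y - 14)(y^3 - 6y^2 + 54y - 245) + (11y^2 + 511y - 2830)
  y^3 - 6y^2 + 54y - 245 = ((1/11)y - 577/121)(11y^2 + 511y - 2830) + ((332511/121)y - 1662555/121)
  11y^2 + 511y - 2830 = ((1331/332511)y + 68486/332511)((332511/121)y - 1662555/121) + (0)
Last nonzero remainder: (332511/121)y - 1662555/121. Dividing through by 332511/121 gives the monic gcd y - 5.
Cancel y - 5 from numerator and denominator to get the reduced form.

(y^3 - 15y^2 + 74y - 120)/(y^2 - y + 49)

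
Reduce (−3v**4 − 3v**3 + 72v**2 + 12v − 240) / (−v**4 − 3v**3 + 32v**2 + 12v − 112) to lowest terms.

(3v + 15)/(v + 7)

Repeated division with remainder:
  −3v**4 − 3v**3 + 72v**2 + 12v − 240 = (3)(−v**4 − 3v**3 + 32v**2 + 12v − 112) + (6v**3 − 24v**2 − 24v + 96)
  −v**4 − 3v**3 + 32v**2 + 12v − 112 = (−(1/6)v − 7/6)(6v**3 − 24v**2 − 24v + 96) + (0)
Last nonzero remainder: 6v**3 − 24v**2 − 24v + 96. Dividing through by 6 gives the monic gcd v**3 − 4v**2 − 4v + 16.
Cancel v**3 − 4v**2 − 4v + 16 from numerator and denominator to get the reduced form.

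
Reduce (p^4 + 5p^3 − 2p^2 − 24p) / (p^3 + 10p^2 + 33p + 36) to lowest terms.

Repeated division with remainder:
  p^4 + 5p^3 − 2p^2 − 24p = (p − 5)(p^3 + 10p^2 + 33p + 36) + (15p^2 + 105p + 180)
  p^3 + 10p^2 + 33p + 36 = ((1/15)p + 1/5)(15p^2 + 105p + 180) + (0)
Last nonzero remainder: 15p^2 + 105p + 180. Dividing through by 15 gives the monic gcd p^2 + 7p + 12.
Cancel p^2 + 7p + 12 from numerator and denominator to get the reduced form.

(p^2 − 2p)/(p + 3)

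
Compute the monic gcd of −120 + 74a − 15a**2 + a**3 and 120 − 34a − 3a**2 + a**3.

Repeated division with remainder:
  a**3 − 15a**2 + 74a − 120 = (a**3 − 3a**2 − 34a + 120) + (−12a**2 + 108a − 240)
  a**3 − 3a**2 − 34a + 120 = (−(1/12)a − 1/2)(−12a**2 + 108a − 240) + (0)
Last nonzero remainder: −12a**2 + 108a − 240. Dividing through by −12 gives the monic gcd a**2 − 9a + 20.

20 − 9a + a**2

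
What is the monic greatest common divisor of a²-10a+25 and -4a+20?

a-5

Euclidean algorithm in ℚ[a]:
  a²-10a+25 = (-(1/4)a+5/4)(-4a+20) + (0)
Last nonzero remainder: -4a+20. Dividing through by -4 gives the monic gcd a-5.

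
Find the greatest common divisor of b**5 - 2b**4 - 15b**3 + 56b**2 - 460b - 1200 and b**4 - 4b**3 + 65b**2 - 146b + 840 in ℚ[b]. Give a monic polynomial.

Repeated division with remainder:
  b**5 - 2b**4 - 15b**3 + 56b**2 - 460b - 1200 = (b + 2)(b**4 - 4b**3 + 65b**2 - 146b + 840) + (-72b**3 + 72b**2 - 1008b - 2880)
  b**4 - 4b**3 + 65b**2 - 146b + 840 = (-(1/72)b + 1/24)(-72b**3 + 72b**2 - 1008b - 2880) + (48b**2 - 144b + 960)
  -72b**3 + 72b**2 - 1008b - 2880 = (-(3/2)b - 3)(48b**2 - 144b + 960) + (0)
Last nonzero remainder: 48b**2 - 144b + 960. Dividing through by 48 gives the monic gcd b**2 - 3b + 20.

b**2 - 3b + 20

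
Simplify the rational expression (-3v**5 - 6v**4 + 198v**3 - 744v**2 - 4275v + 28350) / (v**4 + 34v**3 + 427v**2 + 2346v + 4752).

Repeated division with remainder:
  -3v**5 - 6v**4 + 198v**3 - 744v**2 - 4275v + 28350 = (-3v + 96)(v**4 + 34v**3 + 427v**2 + 2346v + 4752) + (-1785v**3 - 34698v**2 - 215235v - 427842)
  v**4 + 34v**3 + 427v**2 + 2346v + 4752 = (-(1/1785)v - 2888/354025)(-1785v**3 - 34698v**2 - 215235v - 427842) + ((8272576/354025)v**2 + (24817728/70805)v + 446719104/354025)
  -1785v**3 - 34698v**2 - 215235v - 427842 = (-(631934625/8272576)v - 2804940075/8272576)((8272576/354025)v**2 + (24817728/70805)v + 446719104/354025) + (0)
Last nonzero remainder: (8272576/354025)v**2 + (24817728/70805)v + 446719104/354025. Dividing through by 8272576/354025 gives the monic gcd v**2 + 15v + 54.
Cancel v**2 + 15v + 54 from numerator and denominator to get the reduced form.

(-3v**3 + 39v**2 - 225v + 525)/(v**2 + 19v + 88)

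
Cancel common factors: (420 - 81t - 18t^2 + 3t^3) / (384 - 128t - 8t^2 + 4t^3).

(-105 - 6t + 3t^2)/(-96 + 8t + 4t^2)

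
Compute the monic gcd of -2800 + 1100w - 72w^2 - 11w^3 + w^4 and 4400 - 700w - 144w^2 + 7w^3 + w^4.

400 - 100w - 4w^2 + w^3

Apply the Euclidean algorithm:
  w^4 - 11w^3 - 72w^2 + 1100w - 2800 = (w^4 + 7w^3 - 144w^2 - 700w + 4400) + (-18w^3 + 72w^2 + 1800w - 7200)
  w^4 + 7w^3 - 144w^2 - 700w + 4400 = (-(1/18)w - 11/18)(-18w^3 + 72w^2 + 1800w - 7200) + (0)
Last nonzero remainder: -18w^3 + 72w^2 + 1800w - 7200. Dividing through by -18 gives the monic gcd w^3 - 4w^2 - 100w + 400.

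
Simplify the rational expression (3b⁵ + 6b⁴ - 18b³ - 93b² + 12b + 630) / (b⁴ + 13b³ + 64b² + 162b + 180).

By polynomial division,
  3b⁵ + 6b⁴ - 18b³ - 93b² + 12b + 630 = (3b - 33)(b⁴ + 13b³ + 64b² + 162b + 180) + (219b³ + 1533b² + 4818b + 6570)
  b⁴ + 13b³ + 64b² + 162b + 180 = ((1/219)b + 2/73)(219b³ + 1533b² + 4818b + 6570) + (0)
Last nonzero remainder: 219b³ + 1533b² + 4818b + 6570. Dividing through by 219 gives the monic gcd b³ + 7b² + 22b + 30.
Cancel b³ + 7b² + 22b + 30 from numerator and denominator to get the reduced form.

(3b² - 15b + 21)/(b + 6)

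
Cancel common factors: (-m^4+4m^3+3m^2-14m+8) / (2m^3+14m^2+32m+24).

Euclidean algorithm in ℚ[m]:
  -m^4+4m^3+3m^2-14m+8 = (-(1/2)m+11/2)(2m^3+14m^2+32m+24) + (-58m^2-178m-124)
  2m^3+14m^2+32m+24 = (-(1/29)m-114/841)(-58m^2-178m-124) + ((3024/841)m+6048/841)
  -58m^2-178m-124 = (-(24389/1512)m-26071/1512)((3024/841)m+6048/841) + (0)
Last nonzero remainder: (3024/841)m+6048/841. Dividing through by 3024/841 gives the monic gcd m+2.
Cancel m+2 from numerator and denominator to get the reduced form.

(-m^3+6m^2-9m+4)/(2m^2+10m+12)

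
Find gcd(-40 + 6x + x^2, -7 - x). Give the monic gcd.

Euclidean algorithm in ℚ[x]:
  x^2 + 6x - 40 = (-x + 1)(-x - 7) + (-33)
  -x - 7 = ((1/33)x + 7/33)(-33) + (0)
The last nonzero remainder is the constant -33, so the polynomials are coprime and gcd = 1.

1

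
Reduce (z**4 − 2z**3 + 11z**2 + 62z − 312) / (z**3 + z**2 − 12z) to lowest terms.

(z**2 − 3z + 26)/(z)

Apply the Euclidean algorithm:
  z**4 − 2z**3 + 11z**2 + 62z − 312 = (z − 3)(z**3 + z**2 − 12z) + (26z**2 + 26z − 312)
  z**3 + z**2 − 12z = ((1/26)z)(26z**2 + 26z − 312) + (0)
Last nonzero remainder: 26z**2 + 26z − 312. Dividing through by 26 gives the monic gcd z**2 + z − 12.
Cancel z**2 + z − 12 from numerator and denominator to get the reduced form.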